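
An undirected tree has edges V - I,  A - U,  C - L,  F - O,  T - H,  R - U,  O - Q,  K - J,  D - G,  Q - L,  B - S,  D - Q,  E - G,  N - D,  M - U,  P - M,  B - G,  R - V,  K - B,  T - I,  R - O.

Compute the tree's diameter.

11

A longest path is J – K – B – G – D – Q – O – R – V – I – T – H, with 11 edges.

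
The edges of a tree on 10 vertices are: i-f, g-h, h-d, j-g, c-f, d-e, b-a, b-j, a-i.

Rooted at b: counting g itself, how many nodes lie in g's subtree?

g's subtree: {g, h, d, e}, size 4.

4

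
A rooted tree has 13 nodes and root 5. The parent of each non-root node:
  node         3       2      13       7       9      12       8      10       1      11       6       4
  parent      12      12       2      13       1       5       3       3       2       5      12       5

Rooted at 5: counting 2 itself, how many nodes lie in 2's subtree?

5

The subtree rooted at 2 contains: 2, 1, 13, 9, 7 — 5 nodes.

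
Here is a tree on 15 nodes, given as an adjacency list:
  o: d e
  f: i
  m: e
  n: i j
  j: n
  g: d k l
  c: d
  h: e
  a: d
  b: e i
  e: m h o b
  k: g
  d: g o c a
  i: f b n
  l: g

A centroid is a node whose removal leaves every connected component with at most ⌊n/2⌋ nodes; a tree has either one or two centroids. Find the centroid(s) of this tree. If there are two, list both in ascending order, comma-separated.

Delete e: the remaining components have sizes 7, 5, 1, 1. Max 7 ≤ 7, so e is a centroid.
No neighbour of e does as well, so e is the unique centroid.

e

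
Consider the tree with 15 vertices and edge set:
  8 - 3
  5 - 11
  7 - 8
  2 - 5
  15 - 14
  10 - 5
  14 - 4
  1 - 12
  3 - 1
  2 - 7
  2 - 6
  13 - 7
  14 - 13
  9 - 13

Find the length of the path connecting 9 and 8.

3

Walking from 9: 9 – 13 – 7 – 8. Length 3.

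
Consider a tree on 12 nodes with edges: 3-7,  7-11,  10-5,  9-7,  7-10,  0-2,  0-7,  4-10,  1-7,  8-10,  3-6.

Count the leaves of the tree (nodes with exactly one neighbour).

Exactly 8 nodes have a single neighbour: 1, 2, 4, 5, 6, 8, 9, 11.

8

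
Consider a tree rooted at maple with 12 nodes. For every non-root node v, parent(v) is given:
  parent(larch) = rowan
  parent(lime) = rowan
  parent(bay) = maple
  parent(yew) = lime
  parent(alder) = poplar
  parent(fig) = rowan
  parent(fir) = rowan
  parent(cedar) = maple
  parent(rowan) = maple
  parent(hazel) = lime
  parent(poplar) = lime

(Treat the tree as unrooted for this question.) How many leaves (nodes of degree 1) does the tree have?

Degree-1 nodes: alder, bay, cedar, fig, fir, hazel, larch, yew — 8 of them.

8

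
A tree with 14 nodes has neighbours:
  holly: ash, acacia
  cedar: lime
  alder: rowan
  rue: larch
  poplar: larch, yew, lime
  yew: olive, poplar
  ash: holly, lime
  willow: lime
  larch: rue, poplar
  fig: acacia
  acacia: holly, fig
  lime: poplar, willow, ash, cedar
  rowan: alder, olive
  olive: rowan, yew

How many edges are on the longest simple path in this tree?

9

A longest path is fig-acacia-holly-ash-lime-poplar-yew-olive-rowan-alder, with 9 edges.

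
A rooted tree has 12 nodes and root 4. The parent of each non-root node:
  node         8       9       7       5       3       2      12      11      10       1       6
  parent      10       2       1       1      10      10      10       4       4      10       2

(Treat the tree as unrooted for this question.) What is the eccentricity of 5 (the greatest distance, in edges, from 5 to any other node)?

4

A farthest node from 5 is 11 (9, 6 also at distance 4).
The path 5 – 1 – 10 – 4 – 11 has 4 edges.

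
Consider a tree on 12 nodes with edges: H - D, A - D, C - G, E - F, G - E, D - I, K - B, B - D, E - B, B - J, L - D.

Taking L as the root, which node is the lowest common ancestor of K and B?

B

K's ancestor chain is K, B, D, L and B's is B, D, L; they first meet at B.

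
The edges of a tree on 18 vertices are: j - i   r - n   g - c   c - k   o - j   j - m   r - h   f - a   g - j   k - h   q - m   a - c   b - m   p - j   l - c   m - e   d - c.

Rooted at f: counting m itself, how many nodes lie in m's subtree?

4

Descendants of m (including itself): m, e, q, b. That's 4.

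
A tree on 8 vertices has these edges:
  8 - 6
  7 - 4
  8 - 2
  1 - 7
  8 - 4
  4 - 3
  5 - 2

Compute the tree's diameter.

5

BFS from 1 reaches 5 last, at distance 5; BFS from 5 confirms no node is farther.
Path: 1 – 7 – 4 – 8 – 2 – 5.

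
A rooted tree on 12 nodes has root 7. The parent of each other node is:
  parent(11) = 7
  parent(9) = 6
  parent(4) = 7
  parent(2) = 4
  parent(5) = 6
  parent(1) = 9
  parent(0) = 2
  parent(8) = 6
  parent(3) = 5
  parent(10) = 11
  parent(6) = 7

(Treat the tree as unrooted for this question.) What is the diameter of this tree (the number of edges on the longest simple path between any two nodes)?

6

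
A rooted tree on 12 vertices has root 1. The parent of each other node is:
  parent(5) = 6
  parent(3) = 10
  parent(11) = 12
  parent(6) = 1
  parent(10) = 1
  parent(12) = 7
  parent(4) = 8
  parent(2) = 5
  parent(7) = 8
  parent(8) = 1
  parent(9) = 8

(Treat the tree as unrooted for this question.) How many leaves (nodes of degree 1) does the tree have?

5

The leaves are 2, 3, 4, 9, 11.
That is 5 leaves.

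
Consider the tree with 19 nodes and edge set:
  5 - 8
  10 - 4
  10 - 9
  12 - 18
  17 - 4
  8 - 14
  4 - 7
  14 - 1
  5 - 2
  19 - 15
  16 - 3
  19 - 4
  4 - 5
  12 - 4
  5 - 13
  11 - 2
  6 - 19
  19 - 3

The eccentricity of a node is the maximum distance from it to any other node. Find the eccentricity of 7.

5

A farthest node from 7 is 1.
The path 7-4-5-8-14-1 has 5 edges.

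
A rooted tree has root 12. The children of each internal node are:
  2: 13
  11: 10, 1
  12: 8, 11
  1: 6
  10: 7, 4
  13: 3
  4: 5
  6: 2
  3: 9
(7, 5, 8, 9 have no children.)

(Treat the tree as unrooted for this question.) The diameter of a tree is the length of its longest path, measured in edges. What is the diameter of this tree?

A longest path is 5-4-10-11-1-6-2-13-3-9, with 9 edges.

9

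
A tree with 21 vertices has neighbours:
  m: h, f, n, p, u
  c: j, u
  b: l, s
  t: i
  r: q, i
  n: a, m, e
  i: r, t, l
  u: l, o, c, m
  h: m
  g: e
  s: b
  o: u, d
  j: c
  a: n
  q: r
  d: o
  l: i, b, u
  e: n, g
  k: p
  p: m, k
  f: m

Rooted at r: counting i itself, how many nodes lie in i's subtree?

19

The subtree rooted at i contains: i, l, t, u, b, o, m, c, s, d, f, n, p, h, j, e, a, k, g — 19 nodes.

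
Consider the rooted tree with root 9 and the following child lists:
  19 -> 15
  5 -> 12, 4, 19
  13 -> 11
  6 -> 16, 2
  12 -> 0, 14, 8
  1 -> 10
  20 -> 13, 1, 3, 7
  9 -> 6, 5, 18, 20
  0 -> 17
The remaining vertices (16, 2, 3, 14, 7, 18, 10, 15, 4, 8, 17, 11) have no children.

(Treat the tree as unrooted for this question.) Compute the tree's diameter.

7

Starting from 17, a farthest node is 10 at distance 7.
One longest path: 17 – 0 – 12 – 5 – 9 – 20 – 1 – 10.
So the diameter is 7.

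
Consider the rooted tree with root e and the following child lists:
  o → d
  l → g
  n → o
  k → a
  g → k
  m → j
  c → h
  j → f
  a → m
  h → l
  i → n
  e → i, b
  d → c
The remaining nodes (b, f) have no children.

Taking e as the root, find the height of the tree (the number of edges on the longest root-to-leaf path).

13

The longest root-to-leaf path is e – i – n – o – d – c – h – l – g – k – a – m – j – f (13 edges).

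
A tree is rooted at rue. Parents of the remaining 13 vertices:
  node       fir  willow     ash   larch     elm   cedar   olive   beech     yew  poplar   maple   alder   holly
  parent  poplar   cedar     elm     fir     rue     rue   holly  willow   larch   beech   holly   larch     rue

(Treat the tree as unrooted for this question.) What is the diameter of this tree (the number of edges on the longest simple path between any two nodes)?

9

A longest path is ash–elm–rue–cedar–willow–beech–poplar–fir–larch–alder, with 9 edges.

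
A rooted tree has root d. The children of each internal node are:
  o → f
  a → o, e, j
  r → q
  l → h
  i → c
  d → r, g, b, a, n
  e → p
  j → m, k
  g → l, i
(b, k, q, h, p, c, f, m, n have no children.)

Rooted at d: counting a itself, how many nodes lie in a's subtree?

a's subtree: {a, o, j, e, f, m, k, p}, size 8.

8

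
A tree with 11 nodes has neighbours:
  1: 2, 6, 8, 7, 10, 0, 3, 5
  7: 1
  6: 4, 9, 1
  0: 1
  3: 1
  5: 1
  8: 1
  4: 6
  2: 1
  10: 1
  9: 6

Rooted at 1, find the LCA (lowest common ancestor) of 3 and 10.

1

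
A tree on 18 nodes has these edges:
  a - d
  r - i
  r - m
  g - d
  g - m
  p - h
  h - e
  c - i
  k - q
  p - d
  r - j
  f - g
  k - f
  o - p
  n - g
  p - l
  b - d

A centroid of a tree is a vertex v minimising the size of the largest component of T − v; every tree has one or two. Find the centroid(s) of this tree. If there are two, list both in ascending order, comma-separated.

g

Removing g splits the tree into components of sizes 8, 5, 3, 1; the largest is 8 ≤ ⌊18/2⌋ = 9.
Every other node leaves some component of size > 9, so the centroid is unique.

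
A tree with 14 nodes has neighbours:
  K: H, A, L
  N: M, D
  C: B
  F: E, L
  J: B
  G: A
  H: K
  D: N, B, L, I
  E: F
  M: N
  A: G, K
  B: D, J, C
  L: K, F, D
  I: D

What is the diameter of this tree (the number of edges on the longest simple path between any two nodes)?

A longest path is G - A - K - L - D - N - M, with 6 edges.

6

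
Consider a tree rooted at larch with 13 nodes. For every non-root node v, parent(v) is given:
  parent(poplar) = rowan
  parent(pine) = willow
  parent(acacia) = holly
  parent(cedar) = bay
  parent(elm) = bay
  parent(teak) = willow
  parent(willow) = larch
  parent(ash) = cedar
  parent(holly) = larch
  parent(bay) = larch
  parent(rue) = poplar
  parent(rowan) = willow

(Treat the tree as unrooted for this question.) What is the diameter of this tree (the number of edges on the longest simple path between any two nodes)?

BFS from ash reaches rue last, at distance 7; BFS from rue confirms no node is farther.
Path: ash – cedar – bay – larch – willow – rowan – poplar – rue.

7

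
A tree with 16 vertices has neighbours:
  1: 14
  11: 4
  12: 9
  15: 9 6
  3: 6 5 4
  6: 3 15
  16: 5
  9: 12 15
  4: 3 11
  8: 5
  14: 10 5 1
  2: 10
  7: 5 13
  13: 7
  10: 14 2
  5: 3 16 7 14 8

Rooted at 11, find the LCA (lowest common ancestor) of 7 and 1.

Ancestors of 7 (toward the root): 7, 5, 3, 4, 11.
Ancestors of 1: 1, 14, 5, 3, 4, 11.
The deepest node appearing in both lists is 5.

5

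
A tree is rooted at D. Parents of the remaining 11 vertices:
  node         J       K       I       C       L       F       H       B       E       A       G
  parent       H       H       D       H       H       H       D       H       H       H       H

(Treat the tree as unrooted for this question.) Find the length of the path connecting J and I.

The path is J - H - D - I, which has 3 edges.

3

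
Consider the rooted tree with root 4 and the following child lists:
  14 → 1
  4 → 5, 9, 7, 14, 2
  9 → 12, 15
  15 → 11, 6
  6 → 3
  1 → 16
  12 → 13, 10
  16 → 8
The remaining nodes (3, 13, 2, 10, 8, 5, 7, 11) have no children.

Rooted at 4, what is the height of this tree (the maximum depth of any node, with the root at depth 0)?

4

A deepest node is 8, reached by 4-14-1-16-8.
That path has 4 edges, so the height is 4.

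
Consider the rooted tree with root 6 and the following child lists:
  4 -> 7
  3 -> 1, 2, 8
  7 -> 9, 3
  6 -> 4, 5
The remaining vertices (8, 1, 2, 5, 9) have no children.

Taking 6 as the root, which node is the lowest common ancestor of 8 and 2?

3

Path 8→root: 8 3 7 4 6; path 2→root: 2 3 7 4 6.
First common node: 3.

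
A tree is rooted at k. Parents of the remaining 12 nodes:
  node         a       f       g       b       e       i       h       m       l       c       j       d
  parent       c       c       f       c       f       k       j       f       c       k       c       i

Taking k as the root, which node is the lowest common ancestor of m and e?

Ancestors of m (toward the root): m, f, c, k.
Ancestors of e: e, f, c, k.
The deepest node appearing in both lists is f.

f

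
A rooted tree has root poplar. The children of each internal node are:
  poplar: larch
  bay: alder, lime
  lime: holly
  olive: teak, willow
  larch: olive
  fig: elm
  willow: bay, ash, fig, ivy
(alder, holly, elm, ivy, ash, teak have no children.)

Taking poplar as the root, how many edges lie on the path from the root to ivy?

Climbing from ivy to the root: ivy → willow → olive → larch → poplar. That's 4 steps.

4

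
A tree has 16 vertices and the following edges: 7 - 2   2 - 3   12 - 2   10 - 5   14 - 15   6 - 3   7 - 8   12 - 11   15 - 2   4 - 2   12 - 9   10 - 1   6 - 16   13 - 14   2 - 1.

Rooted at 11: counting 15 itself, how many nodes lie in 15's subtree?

3

15's subtree: {15, 14, 13}, size 3.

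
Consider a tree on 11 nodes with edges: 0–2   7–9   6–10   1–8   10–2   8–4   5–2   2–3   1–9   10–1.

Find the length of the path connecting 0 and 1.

3

The path is 0 – 2 – 10 – 1, which has 3 edges.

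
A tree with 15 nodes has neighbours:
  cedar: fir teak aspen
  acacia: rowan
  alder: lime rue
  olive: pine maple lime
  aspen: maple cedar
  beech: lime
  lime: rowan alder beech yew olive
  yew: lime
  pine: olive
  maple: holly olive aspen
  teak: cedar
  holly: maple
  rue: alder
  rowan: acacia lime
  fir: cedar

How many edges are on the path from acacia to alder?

3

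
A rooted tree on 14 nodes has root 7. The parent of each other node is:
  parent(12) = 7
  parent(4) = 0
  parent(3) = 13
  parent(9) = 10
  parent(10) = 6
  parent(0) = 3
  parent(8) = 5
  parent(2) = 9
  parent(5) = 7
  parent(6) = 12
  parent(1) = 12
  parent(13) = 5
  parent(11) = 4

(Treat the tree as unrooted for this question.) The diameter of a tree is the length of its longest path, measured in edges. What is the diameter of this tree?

BFS from 2 reaches 11 last, at distance 11; BFS from 11 confirms no node is farther.
Path: 2 – 9 – 10 – 6 – 12 – 7 – 5 – 13 – 3 – 0 – 4 – 11.

11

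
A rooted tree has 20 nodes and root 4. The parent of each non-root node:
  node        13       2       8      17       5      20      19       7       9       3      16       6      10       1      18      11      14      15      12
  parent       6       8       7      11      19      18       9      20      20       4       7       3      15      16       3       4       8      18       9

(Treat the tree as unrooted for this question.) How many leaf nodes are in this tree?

8

The leaves are 1, 2, 5, 10, 12, 13, 14, 17.
That is 8 leaves.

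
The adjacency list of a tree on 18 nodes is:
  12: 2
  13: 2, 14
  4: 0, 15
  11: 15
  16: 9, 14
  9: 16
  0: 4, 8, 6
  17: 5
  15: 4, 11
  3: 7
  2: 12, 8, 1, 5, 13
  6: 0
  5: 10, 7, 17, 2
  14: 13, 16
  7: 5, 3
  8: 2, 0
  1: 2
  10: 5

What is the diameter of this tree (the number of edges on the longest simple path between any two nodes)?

BFS from 9 reaches 11 last, at distance 9; BFS from 11 confirms no node is farther.
Path: 9–16–14–13–2–8–0–4–15–11.

9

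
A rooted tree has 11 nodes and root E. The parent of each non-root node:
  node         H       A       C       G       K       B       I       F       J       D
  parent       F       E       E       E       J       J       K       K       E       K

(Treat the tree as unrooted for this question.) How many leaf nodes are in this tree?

7

The leaves are A, B, C, D, G, H, I.
That is 7 leaves.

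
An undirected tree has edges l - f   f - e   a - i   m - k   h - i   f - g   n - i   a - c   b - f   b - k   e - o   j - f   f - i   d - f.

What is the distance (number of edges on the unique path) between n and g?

Walking from n: n–i–f–g. Length 3.

3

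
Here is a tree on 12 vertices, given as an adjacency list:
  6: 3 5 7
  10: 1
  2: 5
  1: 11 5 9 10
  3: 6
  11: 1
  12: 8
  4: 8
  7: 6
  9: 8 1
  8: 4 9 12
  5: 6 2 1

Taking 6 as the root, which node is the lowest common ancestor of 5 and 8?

5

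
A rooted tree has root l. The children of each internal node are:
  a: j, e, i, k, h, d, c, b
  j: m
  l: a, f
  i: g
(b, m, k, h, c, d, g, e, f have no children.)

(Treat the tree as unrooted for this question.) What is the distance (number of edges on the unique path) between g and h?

g – i – a – h: 3 edges.

3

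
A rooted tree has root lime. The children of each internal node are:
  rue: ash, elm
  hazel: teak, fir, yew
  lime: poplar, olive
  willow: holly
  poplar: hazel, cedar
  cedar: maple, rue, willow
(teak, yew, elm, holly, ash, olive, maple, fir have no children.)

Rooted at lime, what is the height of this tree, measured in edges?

The longest root-to-leaf path is lime-poplar-cedar-rue-elm (4 edges).

4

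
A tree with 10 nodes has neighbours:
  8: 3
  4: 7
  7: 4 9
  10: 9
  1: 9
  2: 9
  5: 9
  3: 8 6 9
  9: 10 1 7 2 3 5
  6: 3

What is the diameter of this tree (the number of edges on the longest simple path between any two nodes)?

A longest path is 6-3-9-7-4, with 4 edges.

4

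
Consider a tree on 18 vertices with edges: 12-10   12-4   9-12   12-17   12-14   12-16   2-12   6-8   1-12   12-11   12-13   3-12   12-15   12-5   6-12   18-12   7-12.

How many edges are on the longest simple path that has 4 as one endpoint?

3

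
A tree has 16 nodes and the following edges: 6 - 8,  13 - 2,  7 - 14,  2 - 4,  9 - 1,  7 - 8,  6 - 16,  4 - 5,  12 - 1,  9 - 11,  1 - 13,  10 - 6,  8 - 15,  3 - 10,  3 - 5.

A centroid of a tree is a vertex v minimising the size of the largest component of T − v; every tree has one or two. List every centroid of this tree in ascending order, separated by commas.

3, 5

Delete 3: the remaining components have sizes 8, 7. Max 8 ≤ 8, so 3 is a centroid.
Its neighbour 5 also leaves a largest component of size 8, so both are centroids.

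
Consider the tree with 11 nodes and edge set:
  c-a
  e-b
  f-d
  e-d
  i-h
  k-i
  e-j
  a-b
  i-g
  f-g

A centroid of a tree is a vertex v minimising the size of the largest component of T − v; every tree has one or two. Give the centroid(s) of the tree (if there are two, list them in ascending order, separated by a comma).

Removing d splits the tree into components of sizes 5, 5; the largest is 5 ≤ ⌊11/2⌋ = 5.
No neighbour of d does as well, so d is the unique centroid.

d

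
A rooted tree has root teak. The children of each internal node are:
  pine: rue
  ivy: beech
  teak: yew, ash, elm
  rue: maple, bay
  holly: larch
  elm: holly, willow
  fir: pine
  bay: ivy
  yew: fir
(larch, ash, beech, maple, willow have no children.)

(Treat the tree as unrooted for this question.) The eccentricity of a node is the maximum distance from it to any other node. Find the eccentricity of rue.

7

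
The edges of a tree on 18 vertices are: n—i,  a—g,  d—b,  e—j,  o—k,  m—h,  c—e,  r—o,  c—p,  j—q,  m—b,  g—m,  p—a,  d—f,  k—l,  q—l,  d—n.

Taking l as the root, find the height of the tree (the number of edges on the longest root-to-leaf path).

12

A deepest node is i, reached by l–q–j–e–c–p–a–g–m–b–d–n–i.
That path has 12 edges, so the height is 12.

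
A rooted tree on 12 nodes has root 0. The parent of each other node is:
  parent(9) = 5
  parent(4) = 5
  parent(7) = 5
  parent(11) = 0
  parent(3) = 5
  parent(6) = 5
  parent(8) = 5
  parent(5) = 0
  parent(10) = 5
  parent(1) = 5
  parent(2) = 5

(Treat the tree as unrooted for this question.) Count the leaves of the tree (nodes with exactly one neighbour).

10

Exactly 10 nodes have a single neighbour: 1, 2, 3, 4, 6, 7, 8, 9, 10, 11.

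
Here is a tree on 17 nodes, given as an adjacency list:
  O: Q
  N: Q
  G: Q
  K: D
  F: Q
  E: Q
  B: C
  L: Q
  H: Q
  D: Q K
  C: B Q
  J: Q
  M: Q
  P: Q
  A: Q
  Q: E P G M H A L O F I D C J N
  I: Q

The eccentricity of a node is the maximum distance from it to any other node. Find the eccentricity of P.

3

Distances from P peak at 3, attained at K (B also at distance 3).
P–Q–D–K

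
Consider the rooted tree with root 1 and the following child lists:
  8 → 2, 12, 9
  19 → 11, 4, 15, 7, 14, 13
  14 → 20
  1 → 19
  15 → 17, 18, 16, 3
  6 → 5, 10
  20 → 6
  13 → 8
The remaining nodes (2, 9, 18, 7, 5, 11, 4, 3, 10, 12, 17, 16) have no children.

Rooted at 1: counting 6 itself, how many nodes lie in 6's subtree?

3

The subtree rooted at 6 contains: 6, 10, 5 — 3 nodes.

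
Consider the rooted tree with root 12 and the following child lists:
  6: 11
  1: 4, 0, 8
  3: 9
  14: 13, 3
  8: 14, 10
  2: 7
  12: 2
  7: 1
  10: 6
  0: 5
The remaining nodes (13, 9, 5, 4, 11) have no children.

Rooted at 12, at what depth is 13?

6

Climbing from 13 to the root: 13–14–8–1–7–2–12. That's 6 steps.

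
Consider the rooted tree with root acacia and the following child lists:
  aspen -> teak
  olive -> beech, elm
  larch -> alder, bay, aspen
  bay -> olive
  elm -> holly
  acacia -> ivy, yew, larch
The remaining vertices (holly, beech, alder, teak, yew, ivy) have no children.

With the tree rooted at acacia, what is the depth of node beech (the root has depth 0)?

4

Path from acacia to beech: acacia – larch – bay – olive – beech, which has 4 edges.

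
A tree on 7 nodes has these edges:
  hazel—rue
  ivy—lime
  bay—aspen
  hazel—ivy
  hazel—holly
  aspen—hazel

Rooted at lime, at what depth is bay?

lime → ivy → hazel → aspen → bay — 4 edges.

4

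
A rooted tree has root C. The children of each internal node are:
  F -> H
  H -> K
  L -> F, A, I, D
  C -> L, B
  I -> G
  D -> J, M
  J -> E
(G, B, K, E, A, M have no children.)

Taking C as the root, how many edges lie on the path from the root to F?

Path from C to F: C–L–F, which has 2 edges.

2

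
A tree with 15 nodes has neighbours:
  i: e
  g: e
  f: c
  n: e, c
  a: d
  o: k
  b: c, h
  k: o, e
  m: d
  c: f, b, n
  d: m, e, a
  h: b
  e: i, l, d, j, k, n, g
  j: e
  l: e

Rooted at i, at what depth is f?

4

Path from i to f: i – e – n – c – f, which has 4 edges.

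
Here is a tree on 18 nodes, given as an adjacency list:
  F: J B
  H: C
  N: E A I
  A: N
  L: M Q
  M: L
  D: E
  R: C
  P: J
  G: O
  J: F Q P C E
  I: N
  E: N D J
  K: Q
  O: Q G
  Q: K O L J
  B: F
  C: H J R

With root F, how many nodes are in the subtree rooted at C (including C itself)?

3

The subtree rooted at C contains: C, R, H — 3 nodes.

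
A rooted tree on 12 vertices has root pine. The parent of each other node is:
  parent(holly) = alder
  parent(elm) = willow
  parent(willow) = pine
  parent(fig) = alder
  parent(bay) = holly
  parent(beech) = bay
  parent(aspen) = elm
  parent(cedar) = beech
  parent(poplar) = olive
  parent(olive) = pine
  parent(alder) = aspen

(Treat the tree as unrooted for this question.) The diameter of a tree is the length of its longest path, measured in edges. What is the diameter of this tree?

A longest path is poplar–olive–pine–willow–elm–aspen–alder–holly–bay–beech–cedar, with 10 edges.

10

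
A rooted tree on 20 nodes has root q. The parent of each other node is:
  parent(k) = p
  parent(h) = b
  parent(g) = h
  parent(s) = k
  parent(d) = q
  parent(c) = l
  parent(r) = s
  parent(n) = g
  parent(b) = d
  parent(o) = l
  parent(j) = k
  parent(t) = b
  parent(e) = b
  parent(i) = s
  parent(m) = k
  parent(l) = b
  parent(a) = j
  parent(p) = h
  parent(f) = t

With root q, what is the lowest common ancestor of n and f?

n's ancestor chain is n, g, h, b, d, q and f's is f, t, b, d, q; they first meet at b.

b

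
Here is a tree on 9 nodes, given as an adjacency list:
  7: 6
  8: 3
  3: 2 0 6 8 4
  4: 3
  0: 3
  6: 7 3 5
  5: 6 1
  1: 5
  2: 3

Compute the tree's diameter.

BFS from 1 reaches 0 last, at distance 4; BFS from 0 confirms no node is farther.
Path: 1-5-6-3-0.

4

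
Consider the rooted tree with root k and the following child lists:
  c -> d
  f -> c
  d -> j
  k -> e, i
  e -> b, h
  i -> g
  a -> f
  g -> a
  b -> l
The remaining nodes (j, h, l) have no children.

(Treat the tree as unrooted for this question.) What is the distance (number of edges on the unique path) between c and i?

Walking from c: c - f - a - g - i. Length 4.

4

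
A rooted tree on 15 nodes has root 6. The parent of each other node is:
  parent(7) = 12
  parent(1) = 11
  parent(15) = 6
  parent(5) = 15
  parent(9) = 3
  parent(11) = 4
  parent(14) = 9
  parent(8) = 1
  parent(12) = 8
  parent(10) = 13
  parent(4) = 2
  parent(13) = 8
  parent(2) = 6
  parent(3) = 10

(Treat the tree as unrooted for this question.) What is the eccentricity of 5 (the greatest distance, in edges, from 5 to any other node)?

12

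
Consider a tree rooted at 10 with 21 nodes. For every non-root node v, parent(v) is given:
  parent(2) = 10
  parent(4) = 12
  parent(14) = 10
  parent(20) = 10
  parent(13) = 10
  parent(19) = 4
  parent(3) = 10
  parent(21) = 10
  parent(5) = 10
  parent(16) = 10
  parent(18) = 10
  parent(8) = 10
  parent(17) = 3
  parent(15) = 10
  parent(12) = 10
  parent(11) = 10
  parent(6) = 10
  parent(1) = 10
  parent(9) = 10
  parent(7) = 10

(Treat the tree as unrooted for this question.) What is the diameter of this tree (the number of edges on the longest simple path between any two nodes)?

Starting from 19, a farthest node is 17 at distance 5.
One longest path: 19-4-12-10-3-17.
So the diameter is 5.

5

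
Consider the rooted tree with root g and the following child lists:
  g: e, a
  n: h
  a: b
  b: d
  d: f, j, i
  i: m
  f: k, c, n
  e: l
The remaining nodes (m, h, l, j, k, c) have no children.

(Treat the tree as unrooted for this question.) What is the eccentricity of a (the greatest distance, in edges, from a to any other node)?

5

Distances from a peak at 5, attained at h.
a-b-d-f-n-h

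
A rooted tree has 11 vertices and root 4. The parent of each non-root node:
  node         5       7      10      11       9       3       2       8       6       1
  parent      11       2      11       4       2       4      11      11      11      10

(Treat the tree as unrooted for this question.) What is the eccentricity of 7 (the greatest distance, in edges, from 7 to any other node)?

4

The node farthest from 7 is 3 (1 also at distance 4), via 7-2-11-4-3 — 4 edges.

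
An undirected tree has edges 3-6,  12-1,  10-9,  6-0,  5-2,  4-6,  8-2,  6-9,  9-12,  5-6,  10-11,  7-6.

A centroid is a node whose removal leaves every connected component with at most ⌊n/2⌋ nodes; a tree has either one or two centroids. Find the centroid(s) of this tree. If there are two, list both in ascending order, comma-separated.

6

Removing 6 splits the tree into components of sizes 5, 3, 1, 1, 1, 1; the largest is 5 ≤ ⌊13/2⌋ = 6.
Every other node leaves some component of size > 6, so the centroid is unique.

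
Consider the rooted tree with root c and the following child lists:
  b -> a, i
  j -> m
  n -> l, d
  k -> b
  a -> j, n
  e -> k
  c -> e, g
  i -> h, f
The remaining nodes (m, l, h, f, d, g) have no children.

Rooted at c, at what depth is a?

Climbing from a to the root: a → b → k → e → c. That's 4 steps.

4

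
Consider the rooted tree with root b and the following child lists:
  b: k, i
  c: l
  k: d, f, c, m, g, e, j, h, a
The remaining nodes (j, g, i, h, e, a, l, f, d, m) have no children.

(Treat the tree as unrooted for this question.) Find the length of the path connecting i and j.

The path is i – b – k – j, which has 3 edges.

3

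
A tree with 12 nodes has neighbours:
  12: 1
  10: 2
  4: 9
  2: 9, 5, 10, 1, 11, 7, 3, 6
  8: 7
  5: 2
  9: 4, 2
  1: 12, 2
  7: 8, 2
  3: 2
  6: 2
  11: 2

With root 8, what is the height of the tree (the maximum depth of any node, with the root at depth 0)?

4

12 sits deepest: 8 – 7 – 2 – 1 – 12 — 4 edges from the root.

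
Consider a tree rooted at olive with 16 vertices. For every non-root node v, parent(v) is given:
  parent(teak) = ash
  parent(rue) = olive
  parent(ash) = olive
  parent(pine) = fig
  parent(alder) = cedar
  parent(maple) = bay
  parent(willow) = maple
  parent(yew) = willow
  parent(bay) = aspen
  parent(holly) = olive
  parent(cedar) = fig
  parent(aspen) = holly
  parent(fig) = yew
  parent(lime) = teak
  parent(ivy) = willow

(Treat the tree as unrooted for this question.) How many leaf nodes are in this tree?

5

Exactly 5 nodes have a single neighbour: alder, ivy, lime, pine, rue.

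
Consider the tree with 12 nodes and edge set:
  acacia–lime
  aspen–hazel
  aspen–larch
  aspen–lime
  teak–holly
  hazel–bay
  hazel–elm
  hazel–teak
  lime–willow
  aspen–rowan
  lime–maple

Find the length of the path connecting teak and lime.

3

Walking from teak: teak – hazel – aspen – lime. Length 3.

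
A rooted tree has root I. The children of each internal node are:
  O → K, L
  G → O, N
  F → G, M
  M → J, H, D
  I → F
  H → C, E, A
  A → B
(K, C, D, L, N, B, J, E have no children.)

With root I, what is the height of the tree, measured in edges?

5

B sits deepest: I → F → M → H → A → B — 5 edges from the root.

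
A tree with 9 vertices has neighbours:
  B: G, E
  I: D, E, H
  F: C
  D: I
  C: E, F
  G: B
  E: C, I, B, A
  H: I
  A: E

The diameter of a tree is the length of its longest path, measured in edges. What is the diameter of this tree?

4

Starting from H, a farthest node is G at distance 4.
One longest path: H-I-E-B-G.
So the diameter is 4.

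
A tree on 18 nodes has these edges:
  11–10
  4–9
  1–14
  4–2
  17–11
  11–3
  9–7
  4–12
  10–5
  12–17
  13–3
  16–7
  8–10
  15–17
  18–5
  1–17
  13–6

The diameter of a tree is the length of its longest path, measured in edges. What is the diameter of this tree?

9

A longest path is 16–7–9–4–12–17–11–3–13–6, with 9 edges.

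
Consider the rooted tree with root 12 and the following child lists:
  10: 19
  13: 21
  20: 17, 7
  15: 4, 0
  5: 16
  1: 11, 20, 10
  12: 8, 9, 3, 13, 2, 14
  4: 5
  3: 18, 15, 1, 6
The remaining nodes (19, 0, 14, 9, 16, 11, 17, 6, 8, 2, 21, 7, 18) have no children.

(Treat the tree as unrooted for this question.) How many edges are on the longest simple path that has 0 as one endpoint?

A farthest node from 0 is 19 (21, 17, 7 also at distance 5).
The path 0-15-3-1-10-19 has 5 edges.

5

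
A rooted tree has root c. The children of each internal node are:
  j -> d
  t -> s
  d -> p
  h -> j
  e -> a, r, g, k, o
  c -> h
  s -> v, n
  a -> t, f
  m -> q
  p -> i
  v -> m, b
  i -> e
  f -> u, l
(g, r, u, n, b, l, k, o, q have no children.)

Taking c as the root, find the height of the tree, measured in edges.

The longest root-to-leaf path is c–h–j–d–p–i–e–a–t–s–v–m–q (12 edges).

12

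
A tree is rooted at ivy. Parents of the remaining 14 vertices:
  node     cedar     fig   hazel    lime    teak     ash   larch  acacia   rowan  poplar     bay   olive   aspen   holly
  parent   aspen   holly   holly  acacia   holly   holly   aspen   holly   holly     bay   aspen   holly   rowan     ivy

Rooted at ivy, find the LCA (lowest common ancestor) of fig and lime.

holly

Ancestors of fig (toward the root): fig, holly, ivy.
Ancestors of lime: lime, acacia, holly, ivy.
The deepest node appearing in both lists is holly.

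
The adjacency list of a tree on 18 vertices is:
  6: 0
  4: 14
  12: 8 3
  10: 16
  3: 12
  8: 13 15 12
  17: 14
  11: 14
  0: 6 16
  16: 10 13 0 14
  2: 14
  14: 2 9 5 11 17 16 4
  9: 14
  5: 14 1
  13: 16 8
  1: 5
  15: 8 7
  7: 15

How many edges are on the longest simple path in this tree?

BFS from 7 reaches 1 last, at distance 7; BFS from 1 confirms no node is farther.
Path: 7-15-8-13-16-14-5-1.

7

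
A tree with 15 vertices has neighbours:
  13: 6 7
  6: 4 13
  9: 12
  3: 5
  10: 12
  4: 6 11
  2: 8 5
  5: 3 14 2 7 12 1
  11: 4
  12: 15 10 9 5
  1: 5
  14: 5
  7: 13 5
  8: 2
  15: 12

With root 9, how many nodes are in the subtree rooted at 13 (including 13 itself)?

4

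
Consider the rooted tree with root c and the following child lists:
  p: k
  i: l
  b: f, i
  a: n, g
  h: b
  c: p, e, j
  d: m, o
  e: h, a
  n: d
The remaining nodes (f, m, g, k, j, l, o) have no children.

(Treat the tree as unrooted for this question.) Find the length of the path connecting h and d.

Walking from h: h - e - a - n - d. Length 4.

4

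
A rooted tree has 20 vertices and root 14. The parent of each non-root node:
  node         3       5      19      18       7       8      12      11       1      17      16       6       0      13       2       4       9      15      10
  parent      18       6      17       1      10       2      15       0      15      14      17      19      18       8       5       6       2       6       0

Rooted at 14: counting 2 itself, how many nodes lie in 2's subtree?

Descendants of 2 (including itself): 2, 8, 9, 13. That's 4.

4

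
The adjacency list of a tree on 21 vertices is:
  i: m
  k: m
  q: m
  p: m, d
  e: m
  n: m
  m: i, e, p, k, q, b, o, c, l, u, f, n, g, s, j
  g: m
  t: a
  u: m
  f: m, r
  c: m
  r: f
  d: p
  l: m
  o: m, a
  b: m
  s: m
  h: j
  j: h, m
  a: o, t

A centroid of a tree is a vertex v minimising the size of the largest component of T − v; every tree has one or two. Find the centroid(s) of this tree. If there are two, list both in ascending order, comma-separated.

If m is removed the pieces have sizes 3, 2, 2, 2, 1, 1, 1, 1, 1, 1, 1, 1, 1, 1, 1, all ≤ ⌊21/2⌋ = 10.
Every other node leaves some component of size > 10, so the centroid is unique.

m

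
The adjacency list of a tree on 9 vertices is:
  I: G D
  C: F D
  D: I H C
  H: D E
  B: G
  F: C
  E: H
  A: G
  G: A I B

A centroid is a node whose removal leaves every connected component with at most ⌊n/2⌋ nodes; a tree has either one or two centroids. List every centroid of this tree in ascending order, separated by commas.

If D is removed the pieces have sizes 4, 2, 2, all ≤ ⌊9/2⌋ = 4.
Every other node leaves some component of size > 4, so the centroid is unique.

D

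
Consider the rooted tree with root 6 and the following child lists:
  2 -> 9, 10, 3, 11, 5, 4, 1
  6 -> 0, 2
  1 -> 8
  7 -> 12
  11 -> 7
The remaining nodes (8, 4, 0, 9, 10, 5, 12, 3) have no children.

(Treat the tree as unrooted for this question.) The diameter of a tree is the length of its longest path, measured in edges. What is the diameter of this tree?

A longest path is 12 – 7 – 11 – 2 – 1 – 8, with 5 edges.

5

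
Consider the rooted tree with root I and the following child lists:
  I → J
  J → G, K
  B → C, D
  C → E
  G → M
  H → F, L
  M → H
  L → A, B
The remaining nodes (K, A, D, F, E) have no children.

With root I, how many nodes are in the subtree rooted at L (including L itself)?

6

The subtree rooted at L contains: L, A, B, D, C, E — 6 nodes.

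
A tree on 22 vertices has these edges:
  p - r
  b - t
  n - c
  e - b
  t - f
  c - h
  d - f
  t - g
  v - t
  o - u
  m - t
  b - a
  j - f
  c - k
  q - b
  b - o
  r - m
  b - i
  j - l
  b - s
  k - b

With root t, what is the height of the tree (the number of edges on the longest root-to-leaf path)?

The longest root-to-leaf path is t–b–k–c–h (4 edges).

4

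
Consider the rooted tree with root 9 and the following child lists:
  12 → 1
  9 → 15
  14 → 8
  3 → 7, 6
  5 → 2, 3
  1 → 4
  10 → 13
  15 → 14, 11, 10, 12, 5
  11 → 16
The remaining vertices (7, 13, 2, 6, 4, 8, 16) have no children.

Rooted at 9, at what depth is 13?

Climbing from 13 to the root: 13–10–15–9. That's 3 steps.

3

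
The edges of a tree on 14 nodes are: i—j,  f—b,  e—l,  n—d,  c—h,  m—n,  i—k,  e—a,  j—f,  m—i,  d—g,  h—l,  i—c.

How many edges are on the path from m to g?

3

Walking from m: m - n - d - g. Length 3.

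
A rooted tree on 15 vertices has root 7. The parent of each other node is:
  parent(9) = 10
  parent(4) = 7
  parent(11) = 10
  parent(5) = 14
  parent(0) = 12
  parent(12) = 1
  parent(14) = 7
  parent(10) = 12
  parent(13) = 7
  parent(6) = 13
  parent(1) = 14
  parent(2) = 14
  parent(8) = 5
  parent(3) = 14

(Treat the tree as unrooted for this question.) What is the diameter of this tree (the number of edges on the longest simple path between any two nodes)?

7

Starting from 9, a farthest node is 6 at distance 7.
One longest path: 9 – 10 – 12 – 1 – 14 – 7 – 13 – 6.
So the diameter is 7.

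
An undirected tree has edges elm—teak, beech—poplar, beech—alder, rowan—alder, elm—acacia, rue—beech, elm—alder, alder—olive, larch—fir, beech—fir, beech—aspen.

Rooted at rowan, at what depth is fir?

rowan–alder–beech–fir — 3 edges.

3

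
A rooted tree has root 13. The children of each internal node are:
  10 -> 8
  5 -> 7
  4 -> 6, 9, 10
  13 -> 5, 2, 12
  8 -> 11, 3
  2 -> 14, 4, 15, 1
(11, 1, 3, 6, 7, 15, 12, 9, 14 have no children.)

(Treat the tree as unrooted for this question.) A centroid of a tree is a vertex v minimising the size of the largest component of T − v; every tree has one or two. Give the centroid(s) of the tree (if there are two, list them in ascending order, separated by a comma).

2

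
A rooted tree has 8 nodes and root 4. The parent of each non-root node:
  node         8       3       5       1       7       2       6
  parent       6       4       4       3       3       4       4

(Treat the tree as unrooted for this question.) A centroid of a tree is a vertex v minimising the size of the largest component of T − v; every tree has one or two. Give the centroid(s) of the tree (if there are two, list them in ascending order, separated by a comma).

4

Removing 4 splits the tree into components of sizes 3, 2, 1, 1; the largest is 3 ≤ ⌊8/2⌋ = 4.
No neighbour of 4 does as well, so 4 is the unique centroid.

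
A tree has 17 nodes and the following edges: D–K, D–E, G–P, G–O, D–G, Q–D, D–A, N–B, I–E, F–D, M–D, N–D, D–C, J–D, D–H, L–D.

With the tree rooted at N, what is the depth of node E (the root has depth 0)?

2

N → D → E — 2 edges.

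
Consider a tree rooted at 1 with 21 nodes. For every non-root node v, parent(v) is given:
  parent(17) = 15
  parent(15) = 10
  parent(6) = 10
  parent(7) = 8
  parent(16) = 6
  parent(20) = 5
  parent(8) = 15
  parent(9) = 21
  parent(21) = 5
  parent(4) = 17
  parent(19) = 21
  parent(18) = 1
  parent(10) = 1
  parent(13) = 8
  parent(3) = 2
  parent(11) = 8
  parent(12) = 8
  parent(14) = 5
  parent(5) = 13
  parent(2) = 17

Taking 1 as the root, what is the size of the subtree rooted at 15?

16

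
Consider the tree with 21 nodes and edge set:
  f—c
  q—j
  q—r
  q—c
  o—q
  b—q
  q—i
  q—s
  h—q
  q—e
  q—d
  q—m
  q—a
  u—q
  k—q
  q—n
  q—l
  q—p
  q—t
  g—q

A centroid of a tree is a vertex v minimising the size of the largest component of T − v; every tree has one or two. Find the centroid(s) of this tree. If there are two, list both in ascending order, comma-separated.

If q is removed the pieces have sizes 2, 1, 1, 1, 1, 1, 1, 1, 1, 1, 1, 1, 1, 1, 1, 1, 1, 1, 1, all ≤ ⌊21/2⌋ = 10.
No neighbour of q does as well, so q is the unique centroid.

q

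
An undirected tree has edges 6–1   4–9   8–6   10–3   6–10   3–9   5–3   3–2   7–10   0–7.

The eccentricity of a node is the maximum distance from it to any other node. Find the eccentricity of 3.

The node farthest from 3 is 0 (1, 8 also at distance 3), via 3-10-7-0 — 3 edges.

3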